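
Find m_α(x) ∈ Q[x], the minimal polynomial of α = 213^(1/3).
m_α(x) = x^3 - 213

α satisfies α^3 = 213, so x^3 - 213 annihilates α. By the rational root test, a rational root p/q (in lowest terms) of x^3 - 213 would satisfy p^3 = 213 q^3, forcing q = 1 and p^3 = 213; but 213 is not a perfect cube, contradiction. A monic cubic over Q with no rational root is irreducible (any nontrivial factorization would include a linear factor). Hence x^3 - 213 is the minimal polynomial of α, and in particular [Q(α):Q] = 3.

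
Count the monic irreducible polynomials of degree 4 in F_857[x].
There are 134853649788 monic irreducible polynomials of degree 4 over F_857

Each element of F_{857^4} that lies in no proper subfield is a root of exactly one monic irreducible of degree 4 over F_857, and each such polynomial has 4 distinct roots in F_{857^4}. By Möbius inversion the count is N_857(4) = (1/4) Σ_{d|4} μ(4/d) · 857^d = (1/4)(μ(4)·857^1 + μ(2)·857^2 + μ(1)·857^4) = 539414599152/4 = 134853649788.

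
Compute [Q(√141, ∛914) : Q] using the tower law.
[Q(√141, ∛914) : Q] = 6

Let L = Q(√141, ∛914). Since Q(√141) ⊂ L and [Q(√141):Q] = 2, the tower law gives 2 | [L:Q]. Likewise Q(∛914) ⊂ L with [Q(∛914):Q] = 3 (because 914 is not a perfect cube), so 3 | [L:Q]. As gcd(2,3) = 1, [L:Q] is divisible by 6. Conversely L is generated over Q by √141 and ∛914, so [L:Q] ≤ 2·3 = 6. Therefore [Q(√141, ∛914) : Q] = 6.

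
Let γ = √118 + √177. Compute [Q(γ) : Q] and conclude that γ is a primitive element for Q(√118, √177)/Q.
[Q(γ) : Q] = 4 (equivalently, Q(γ) = Q(√118, √177))

Obviously Q(γ) ⊆ Q(√118, √177), and [Q(√118, √177):Q] = 4 (since 118, 177 are distinct squarefree integers > 1 with 20886 not a perfect square). To show equality we compute the minimal polynomial of γ. From γ = √118 + √177: γ^2 = 118 + 2√(20886) + 177 = 295 + 2√(20886), so γ^2 - 295 = 2√(20886); squaring, (γ^2 - 295)^2 = 4·20886, i.e. γ^4 - 590γ^2 + 87025 - 83544 = 0, i.e. γ^4 - 590γ^2 + 3481 = 0. So γ is a root of x^4 - 590x^2 + 3481. This polynomial is irreducible over Q: it has no rational root (each ±√118 ± √177 is irrational), and any factorization into two quadratics over Q would force √(20886) ∈ Q (pairing opposite roots) or √118, √177 ∈ Q (other pairings), all impossible. Hence [Q(γ):Q] = 4 = [Q(√118, √177):Q], so Q(γ) = Q(√118, √177).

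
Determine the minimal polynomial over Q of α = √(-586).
m_α(x) = x^2 + 586

α satisfies α^2 + 586 = 0, so x^2 + 586 annihilates α. Since d = -586 is squarefree and ≠ 1, it is not a perfect square in Q, so x^2 + 586 has no rational root and is therefore irreducible over Q (a degree-2 polynomial over a field is irreducible iff it has no root). Hence m_α(x) = x^2 + 586.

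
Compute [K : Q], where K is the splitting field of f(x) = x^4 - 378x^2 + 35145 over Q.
[K : Q] = 4

Solving the quadratic in x^2: x^2 = (378 ± √(378^2 - 4·35145))/2 = (378 ± √2304)/2 = (378 ± 48)/2, giving x^2 = 213 or x^2 = 165. So f(x) = (x^2 - 213)(x^2 - 165) and the roots of f are ±√213, ±√165. Hence the splitting field is K = Q(√213, √165). Since 213 and 165 are distinct squarefree integers > 1, their product 35145 is not a perfect square, so √165 ∉ Q(√213). By the tower law [K:Q] = [Q(√213,√165):Q(√213)] · [Q(√213):Q] = 2 · 2 = 4.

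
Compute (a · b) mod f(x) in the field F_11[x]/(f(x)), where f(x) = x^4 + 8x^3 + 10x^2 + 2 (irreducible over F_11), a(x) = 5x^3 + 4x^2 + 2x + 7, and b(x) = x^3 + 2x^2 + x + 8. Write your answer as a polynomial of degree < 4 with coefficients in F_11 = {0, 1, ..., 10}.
a · b ≡ 9x^3 + 2x^2 + 9x + 7 (mod f(x))

Multiply in F_11[x]: a(x)·b(x) = (5x^3 + 4x^2 + 2x + 7)·(x^3 + 2x^2 + x + 8) = 5x^6 + 3x^5 + 4x^4 + 4x^2 + x + 1. This has degree ≥ 4, so divide by f(x) over F_11: 5x^6 + 3x^5 + 4x^4 + 4x^2 + x + 1 = (5x^2 + 7x + 8)·(x^4 + 8x^3 + 10x^2 + 2) + (9x^3 + 2x^2 + 9x + 7). Hence a·b ≡ 9x^3 + 2x^2 + 9x + 7 (mod f). (F_11[x]/(f) is a field with 11^4 = 14641 elements since f is irreducible of degree 4.)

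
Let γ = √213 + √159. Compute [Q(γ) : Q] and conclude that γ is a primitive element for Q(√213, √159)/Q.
[Q(γ) : Q] = 4 (equivalently, Q(γ) = Q(√213, √159))

Obviously Q(γ) ⊆ Q(√213, √159), and [Q(√213, √159):Q] = 4 (since 213, 159 are distinct squarefree integers > 1 with 33867 not a perfect square). To show equality we compute the minimal polynomial of γ. From γ = √213 + √159: γ^2 = 213 + 2√(33867) + 159 = 372 + 2√(33867), so γ^2 - 372 = 2√(33867); squaring, (γ^2 - 372)^2 = 4·33867, i.e. γ^4 - 744γ^2 + 138384 - 135468 = 0, i.e. γ^4 - 744γ^2 + 2916 = 0. So γ is a root of x^4 - 744x^2 + 2916. This polynomial is irreducible over Q: it has no rational root (each ±√213 ± √159 is irrational), and any factorization into two quadratics over Q would force √(33867) ∈ Q (pairing opposite roots) or √213, √159 ∈ Q (other pairings), all impossible. Hence [Q(γ):Q] = 4 = [Q(√213, √159):Q], so Q(γ) = Q(√213, √159).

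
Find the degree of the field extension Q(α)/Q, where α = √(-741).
[Q(α):Q] = 2

[Q(α):Q] equals the degree of the minimal polynomial of α. Here α^2 = -741 and x^2 + 741 is irreducible (d = -741 is squarefree, ≠ 1, hence not a square), so deg(m_α) = 2. Thus [Q(α):Q] = 2.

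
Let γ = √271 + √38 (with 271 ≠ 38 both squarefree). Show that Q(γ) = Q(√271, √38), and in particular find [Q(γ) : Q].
[Q(γ) : Q] = 4 (equivalently, Q(γ) = Q(√271, √38))

Obviously Q(γ) ⊆ Q(√271, √38), and [Q(√271, √38):Q] = 4 (since 271, 38 are distinct squarefree integers > 1 with 10298 not a perfect square). To show equality we compute the minimal polynomial of γ. From γ = √271 + √38: γ^2 = 271 + 2√(10298) + 38 = 309 + 2√(10298), so γ^2 - 309 = 2√(10298); squaring, (γ^2 - 309)^2 = 4·10298, i.e. γ^4 - 618γ^2 + 95481 - 41192 = 0, i.e. γ^4 - 618γ^2 + 54289 = 0. So γ is a root of x^4 - 618x^2 + 54289. This polynomial is irreducible over Q: it has no rational root (each ±√271 ± √38 is irrational), and any factorization into two quadratics over Q would force √(10298) ∈ Q (pairing opposite roots) or √271, √38 ∈ Q (other pairings), all impossible. Hence [Q(γ):Q] = 4 = [Q(√271, √38):Q], so Q(γ) = Q(√271, √38).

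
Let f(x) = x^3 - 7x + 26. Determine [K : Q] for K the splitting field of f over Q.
[K : Q] = 6

By the rational root test, any rational root of the monic integer polynomial f(x) = x^3 - 7x + 26 must be an integer dividing the constant term 26, i.e. one of ±{1, 2, 13, 26}. Evaluating: f(1) = 20, f(-1) = 32, f(2) = 20, f(-2) = 32, f(13) = 2132, f(-13) = -2080, f(26) = 17420, f(-26) = -17368; none is 0, so f has no rational root and is therefore irreducible over Q (a cubic with no linear factor over a field is irreducible). For an irreducible cubic, the Galois group is A_3 or S_3 according as the discriminant disc(f) = -4a^3 - 27b^2 = -4·(-7)^3 - 27·(26)^2 = -16880 is or is not a square in Q. Here disc(f) = -16880 is not a perfect square in Q, so the Galois group of f over Q is not contained in A_3 and must be all of S_3. The splitting field has degree |S_3| = 6 over Q, so [K : Q] = 6.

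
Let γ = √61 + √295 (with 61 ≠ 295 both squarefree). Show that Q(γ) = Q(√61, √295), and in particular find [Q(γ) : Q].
[Q(γ) : Q] = 4 (equivalently, Q(γ) = Q(√61, √295))

Obviously Q(γ) ⊆ Q(√61, √295), and [Q(√61, √295):Q] = 4 (since 61, 295 are distinct squarefree integers > 1 with 17995 not a perfect square). To show equality we compute the minimal polynomial of γ. From γ = √61 + √295: γ^2 = 61 + 2√(17995) + 295 = 356 + 2√(17995), so γ^2 - 356 = 2√(17995); squaring, (γ^2 - 356)^2 = 4·17995, i.e. γ^4 - 712γ^2 + 126736 - 71980 = 0, i.e. γ^4 - 712γ^2 + 54756 = 0. So γ is a root of x^4 - 712x^2 + 54756. This polynomial is irreducible over Q: it has no rational root (each ±√61 ± √295 is irrational), and any factorization into two quadratics over Q would force √(17995) ∈ Q (pairing opposite roots) or √61, √295 ∈ Q (other pairings), all impossible. Hence [Q(γ):Q] = 4 = [Q(√61, √295):Q], so Q(γ) = Q(√61, √295).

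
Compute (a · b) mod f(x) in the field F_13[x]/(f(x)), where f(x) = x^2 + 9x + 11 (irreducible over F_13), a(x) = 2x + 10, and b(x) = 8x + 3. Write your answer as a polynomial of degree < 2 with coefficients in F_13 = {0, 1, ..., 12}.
a · b ≡ 7x + 10 (mod f(x))

Multiply in F_13[x]: a(x)·b(x) = (2x + 10)·(8x + 3) = 3x^2 + 8x + 4. This has degree ≥ 2, so divide by f(x) over F_13: 3x^2 + 8x + 4 = (3)·(x^2 + 9x + 11) + (7x + 10). Hence a·b ≡ 7x + 10 (mod f). (F_13[x]/(f) is a field with 13^2 = 169 elements since f is irreducible of degree 2.)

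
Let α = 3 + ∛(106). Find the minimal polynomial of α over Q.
m_α(x) = x^3 - 9x^2 + 27x - 133

Set β = α - 3 = ∛(106), so β^3 = 106. Then (α - 3)^3 - 106 = 0, i.e. α is a root of g(x) = (x - 3)^3 - 106 = x^3 - 9x^2 + 27x - 133. Since g(x) = h(x - 3) where h(x) = x^3 - 106, and h is irreducible over Q (because 106 is not a perfect cube, so h has no rational root, and a monic cubic with no rational root is irreducible), g is also irreducible (irreducibility is preserved under the substitution x → x - 3). Hence m_α(x) = x^3 - 9x^2 + 27x - 133.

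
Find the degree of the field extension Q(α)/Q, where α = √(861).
[Q(α):Q] = 2

[Q(α):Q] equals the degree of the minimal polynomial of α. Here α^2 = 861 and x^2 - 861 is irreducible (d = 861 is squarefree, ≠ 1, hence not a square), so deg(m_α) = 2. Thus [Q(α):Q] = 2.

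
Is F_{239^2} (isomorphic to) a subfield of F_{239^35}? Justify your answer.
No: F_{239^2} is not a subfield of F_{239^35}

F_{p^m} embeds in F_{p^n} iff m | n. Here 2 ∤ 35 (since 35 = 17·2 + 1 with remainder 1 ≠ 0), so F_{239^2} is not a subfield of F_{239^35}. Equivalently: if it were, the tower law would give 2 = [F_{239^2}:F_239] dividing [F_{239^35}:F_239] = 35, contradiction.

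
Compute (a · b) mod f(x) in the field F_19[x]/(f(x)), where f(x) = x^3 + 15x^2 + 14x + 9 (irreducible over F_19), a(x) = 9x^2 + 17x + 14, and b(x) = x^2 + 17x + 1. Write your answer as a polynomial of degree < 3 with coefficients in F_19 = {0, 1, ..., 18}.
a · b ≡ 3x^2 + 7x + 3 (mod f(x))

Multiply in F_19[x]: a(x)·b(x) = (9x^2 + 17x + 14)·(x^2 + 17x + 1) = 9x^4 + 18x^3 + 8x^2 + 8x + 14. This has degree ≥ 3, so divide by f(x) over F_19: 9x^4 + 18x^3 + 8x^2 + 8x + 14 = (9x + 16)·(x^3 + 15x^2 + 14x + 9) + (3x^2 + 7x + 3). Hence a·b ≡ 3x^2 + 7x + 3 (mod f). (F_19[x]/(f) is a field with 19^3 = 6859 elements since f is irreducible of degree 3.)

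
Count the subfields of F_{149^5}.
F_{149^5} has 2 subfields

The subfields of F_{p^n} are exactly the fields F_{p^d} for d | n (each is the fixed field of the unique index-d subgroup of Gal(F_{p^n}/F_p) ≅ Z/nZ). The divisors of n = 5 are {1, 5}, giving 2 subfields: F_{149^1}, F_{149^5}.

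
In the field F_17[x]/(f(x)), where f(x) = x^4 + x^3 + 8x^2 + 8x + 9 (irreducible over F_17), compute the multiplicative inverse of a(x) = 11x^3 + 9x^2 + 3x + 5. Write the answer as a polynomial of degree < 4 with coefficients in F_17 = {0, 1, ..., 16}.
a(x)^(-1) ≡ 11x^3 + 8x^2 + 2x + 3 (mod f(x))

Since f is irreducible over F_17, F_17[x]/(f) is a field and a(x) ≠ 0 has an inverse. Apply the extended Euclidean algorithm to f(x) and a(x) in F_17[x]: f(x) = (14x + 1)·a(x) + (8x^2 + 3x + 4);  a(x) = (12x + 3)·(8x^2 + 3x + 4) + (14x + 10);  (8x^2 + 3x + 4) = (3x + 9)·(14x + 10) + (16). The last nonzero remainder is the constant 16 = gcd(f, a) in F_17. Back-substituting through the division chain expresses 16 = s(x)·a(x) + t(x)·f(x) with s(x) ≡ 6x^3 + 9x^2 + 15x + 14 (mod f), so (6x^3 + 9x^2 + 15x + 14)·a(x) ≡ 16 (mod f). Multiplying by 16^(-1) ≡ 16 in F_17 gives a(x)^(-1) ≡ 16·(6x^3 + 9x^2 + 15x + 14) ≡ 11x^3 + 8x^2 + 2x + 3 (mod f). Check: (11x^3 + 9x^2 + 3x + 5)·(11x^3 + 8x^2 + 2x + 3) = 2x^6 + 8x^4 + 11x^3 + 5x^2 + 2x + 15 ≡ 1 (mod x^4 + x^3 + 8x^2 + 8x + 9).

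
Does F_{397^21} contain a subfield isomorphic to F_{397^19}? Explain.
No: F_{397^19} is not a subfield of F_{397^21}

F_{p^m} embeds in F_{p^n} iff m | n. Here 19 ∤ 21 (since 21 = 1·19 + 2 with remainder 2 ≠ 0), so F_{397^19} is not a subfield of F_{397^21}. Equivalently: if it were, the tower law would give 19 = [F_{397^19}:F_397] dividing [F_{397^21}:F_397] = 21, contradiction.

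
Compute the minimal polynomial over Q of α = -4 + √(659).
m_α(x) = x^2 + 8x - 643

From α + 4 = √(659), squaring gives (α + 4)^2 = 659, i.e. α^2 + 8α + 16 = 659, so α^2 + 8α - 643 = 0. The discriminant of x^2 + 8x - 643 is (8)^2 - 4·(-643) = 64 + 2572 = 2636, and 4·(659) is not a perfect square in Q since 659 is squarefree and ≠ 1. Hence x^2 + 8x - 643 is irreducible over Q and is the minimal polynomial of α.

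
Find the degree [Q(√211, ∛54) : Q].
[Q(√211, ∛54) : Q] = 6

Let L = Q(√211, ∛54). Since Q(√211) ⊂ L and [Q(√211):Q] = 2, the tower law gives 2 | [L:Q]. Likewise Q(∛54) ⊂ L with [Q(∛54):Q] = 3 (because 54 is not a perfect cube), so 3 | [L:Q]. As gcd(2,3) = 1, [L:Q] is divisible by 6. Conversely L is generated over Q by √211 and ∛54, so [L:Q] ≤ 2·3 = 6. Therefore [Q(√211, ∛54) : Q] = 6.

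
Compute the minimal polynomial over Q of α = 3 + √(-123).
m_α(x) = x^2 - 6x + 132

From α - 3 = √(-123), squaring gives (α - 3)^2 = -123, i.e. α^2 - 6α + 9 = -123, so α^2 - 6α + 132 = 0. The discriminant of x^2 - 6x + 132 is (-6)^2 - 4·(132) = 36 - 528 = -492, and 4·(-123) is not a perfect square in Q since -123 is squarefree and ≠ 1. Hence x^2 - 6x + 132 is irreducible over Q and is the minimal polynomial of α.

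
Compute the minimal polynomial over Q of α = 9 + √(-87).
m_α(x) = x^2 - 18x + 168

From α - 9 = √(-87), squaring gives (α - 9)^2 = -87, i.e. α^2 - 18α + 81 = -87, so α^2 - 18α + 168 = 0. The discriminant of x^2 - 18x + 168 is (-18)^2 - 4·(168) = 324 - 672 = -348, and 4·(-87) is not a perfect square in Q since -87 is squarefree and ≠ 1. Hence x^2 - 18x + 168 is irreducible over Q and is the minimal polynomial of α.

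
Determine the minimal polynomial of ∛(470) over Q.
m_α(x) = x^3 - 470

α satisfies α^3 = 470, so x^3 - 470 annihilates α. By the rational root test, a rational root p/q (in lowest terms) of x^3 - 470 would satisfy p^3 = 470 q^3, forcing q = 1 and p^3 = 470; but 470 is not a perfect cube, contradiction. A monic cubic over Q with no rational root is irreducible (any nontrivial factorization would include a linear factor). Hence x^3 - 470 is the minimal polynomial of α, and in particular [Q(α):Q] = 3.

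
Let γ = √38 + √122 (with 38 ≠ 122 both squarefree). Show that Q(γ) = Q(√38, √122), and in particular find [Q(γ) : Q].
[Q(γ) : Q] = 4 (equivalently, Q(γ) = Q(√38, √122))

Obviously Q(γ) ⊆ Q(√38, √122), and [Q(√38, √122):Q] = 4 (since 38, 122 are distinct squarefree integers > 1 with 4636 not a perfect square). To show equality we compute the minimal polynomial of γ. From γ = √38 + √122: γ^2 = 38 + 2√(4636) + 122 = 160 + 2√(4636), so γ^2 - 160 = 2√(4636); squaring, (γ^2 - 160)^2 = 4·4636, i.e. γ^4 - 320γ^2 + 25600 - 18544 = 0, i.e. γ^4 - 320γ^2 + 7056 = 0. So γ is a root of x^4 - 320x^2 + 7056. This polynomial is irreducible over Q: it has no rational root (each ±√38 ± √122 is irrational), and any factorization into two quadratics over Q would force √(4636) ∈ Q (pairing opposite roots) or √38, √122 ∈ Q (other pairings), all impossible. Hence [Q(γ):Q] = 4 = [Q(√38, √122):Q], so Q(γ) = Q(√38, √122).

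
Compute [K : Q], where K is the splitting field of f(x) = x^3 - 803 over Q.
[K : Q] = 6

The roots of x^3 - 803 are ∛803, ω∛803, ω^2∛803 where ω = e^(2πi/3) is a primitive cube root of unity, so K = Q(∛803, ω). Now [Q(∛803):Q] = 3 (since 803 is not a perfect cube, x^3 - 803 is irreducible) and [Q(ω):Q] = 2. Both 2 and 3 divide [K:Q], and [K:Q] ≤ 3·2 = 6, so [K:Q] = 6. (Equivalently: Q(∛803) ⊂ R but ω ∉ R, so [K : Q(∛803)] = 2.)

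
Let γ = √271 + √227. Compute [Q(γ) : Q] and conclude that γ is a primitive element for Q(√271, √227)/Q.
[Q(γ) : Q] = 4 (equivalently, Q(γ) = Q(√271, √227))

Obviously Q(γ) ⊆ Q(√271, √227), and [Q(√271, √227):Q] = 4 (since 271, 227 are distinct squarefree integers > 1 with 61517 not a perfect square). To show equality we compute the minimal polynomial of γ. From γ = √271 + √227: γ^2 = 271 + 2√(61517) + 227 = 498 + 2√(61517), so γ^2 - 498 = 2√(61517); squaring, (γ^2 - 498)^2 = 4·61517, i.e. γ^4 - 996γ^2 + 248004 - 246068 = 0, i.e. γ^4 - 996γ^2 + 1936 = 0. So γ is a root of x^4 - 996x^2 + 1936. This polynomial is irreducible over Q: it has no rational root (each ±√271 ± √227 is irrational), and any factorization into two quadratics over Q would force √(61517) ∈ Q (pairing opposite roots) or √271, √227 ∈ Q (other pairings), all impossible. Hence [Q(γ):Q] = 4 = [Q(√271, √227):Q], so Q(γ) = Q(√271, √227).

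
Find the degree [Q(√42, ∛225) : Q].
[Q(√42, ∛225) : Q] = 6

Let L = Q(√42, ∛225). Since Q(√42) ⊂ L and [Q(√42):Q] = 2, the tower law gives 2 | [L:Q]. Likewise Q(∛225) ⊂ L with [Q(∛225):Q] = 3 (because 225 is not a perfect cube), so 3 | [L:Q]. As gcd(2,3) = 1, [L:Q] is divisible by 6. Conversely L is generated over Q by √42 and ∛225, so [L:Q] ≤ 2·3 = 6. Therefore [Q(√42, ∛225) : Q] = 6.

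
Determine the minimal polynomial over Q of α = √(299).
m_α(x) = x^2 - 299

α satisfies α^2 - 299 = 0, so x^2 - 299 annihilates α. Since d = 299 is squarefree and ≠ 1, it is not a perfect square in Q, so x^2 - 299 has no rational root and is therefore irreducible over Q (a degree-2 polynomial over a field is irreducible iff it has no root). Hence m_α(x) = x^2 - 299.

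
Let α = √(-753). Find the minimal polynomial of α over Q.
m_α(x) = x^2 + 753

α satisfies α^2 + 753 = 0, so x^2 + 753 annihilates α. Since d = -753 is squarefree and ≠ 1, it is not a perfect square in Q, so x^2 + 753 has no rational root and is therefore irreducible over Q (a degree-2 polynomial over a field is irreducible iff it has no root). Hence m_α(x) = x^2 + 753.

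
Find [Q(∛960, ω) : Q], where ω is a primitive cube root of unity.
[Q(∛960, ω) : Q] = 6

[Q(∛960):Q] = 3 (min poly x^3 - 960, irreducible since 960 is not a perfect cube). [Q(ω):Q] = 2 (min poly x^2 + x + 1). Since Q(∛960) ⊂ R and ω ∉ R, we have ω ∉ Q(∛960), so x^2 + x + 1 remains irreducible over Q(∛960) and [Q(∛960, ω) : Q(∛960)] = 2. By the tower law, [Q(∛960, ω) : Q] = 3 · 2 = 6. (In fact Q(∛960, ω) is the splitting field of x^3 - 960 over Q.)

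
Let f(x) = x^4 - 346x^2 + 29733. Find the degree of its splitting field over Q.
[K : Q] = 4

Solving the quadratic in x^2: x^2 = (346 ± √(346^2 - 4·29733))/2 = (346 ± √784)/2 = (346 ± 28)/2, giving x^2 = 159 or x^2 = 187. So f(x) = (x^2 - 159)(x^2 - 187) and the roots of f are ±√159, ±√187. Hence the splitting field is K = Q(√159, √187). Since 159 and 187 are distinct squarefree integers > 1, their product 29733 is not a perfect square, so √187 ∉ Q(√159). By the tower law [K:Q] = [Q(√159,√187):Q(√159)] · [Q(√159):Q] = 2 · 2 = 4.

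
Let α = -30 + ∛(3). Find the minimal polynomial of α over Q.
m_α(x) = x^3 + 90x^2 + 2700x + 26997

Set β = α + 30 = ∛(3), so β^3 = 3. Then (α + 30)^3 - 3 = 0, i.e. α is a root of g(x) = (x + 30)^3 - 3 = x^3 + 90x^2 + 2700x + 26997. Since g(x) = h(x + 30) where h(x) = x^3 - 3, and h is irreducible over Q (because 3 is not a perfect cube, so h has no rational root, and a monic cubic with no rational root is irreducible), g is also irreducible (irreducibility is preserved under the substitution x → x + 30). Hence m_α(x) = x^3 + 90x^2 + 2700x + 26997.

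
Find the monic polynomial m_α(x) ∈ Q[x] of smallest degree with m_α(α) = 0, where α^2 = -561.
m_α(x) = x^2 + 561

α satisfies α^2 + 561 = 0, so x^2 + 561 annihilates α. Since d = -561 is squarefree and ≠ 1, it is not a perfect square in Q, so x^2 + 561 has no rational root and is therefore irreducible over Q (a degree-2 polynomial over a field is irreducible iff it has no root). Hence m_α(x) = x^2 + 561.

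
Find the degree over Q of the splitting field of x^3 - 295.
[K : Q] = 6

The roots of x^3 - 295 are ∛295, ω∛295, ω^2∛295 where ω = e^(2πi/3) is a primitive cube root of unity, so K = Q(∛295, ω). Now [Q(∛295):Q] = 3 (since 295 is not a perfect cube, x^3 - 295 is irreducible) and [Q(ω):Q] = 2. Both 2 and 3 divide [K:Q], and [K:Q] ≤ 3·2 = 6, so [K:Q] = 6. (Equivalently: Q(∛295) ⊂ R but ω ∉ R, so [K : Q(∛295)] = 2.)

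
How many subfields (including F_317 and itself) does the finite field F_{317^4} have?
F_{317^4} has 3 subfields

The subfields of F_{p^n} are exactly the fields F_{p^d} for d | n (each is the fixed field of the unique index-d subgroup of Gal(F_{p^n}/F_p) ≅ Z/nZ). The divisors of n = 4 are {1, 2, 4}, giving 3 subfields: F_{317^1}, F_{317^2}, F_{317^4}.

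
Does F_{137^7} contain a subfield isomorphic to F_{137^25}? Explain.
No: F_{137^25} is not a subfield of F_{137^7}

F_{p^m} embeds in F_{p^n} iff m | n. Here 25 ∤ 7 (since 7 = 0·25 + 7 with remainder 7 ≠ 0), so F_{137^25} is not a subfield of F_{137^7}. Equivalently: if it were, the tower law would give 25 = [F_{137^25}:F_137] dividing [F_{137^7}:F_137] = 7, contradiction.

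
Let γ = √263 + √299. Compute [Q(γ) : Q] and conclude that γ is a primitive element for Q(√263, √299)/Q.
[Q(γ) : Q] = 4 (equivalently, Q(γ) = Q(√263, √299))

Obviously Q(γ) ⊆ Q(√263, √299), and [Q(√263, √299):Q] = 4 (since 263, 299 are distinct squarefree integers > 1 with 78637 not a perfect square). To show equality we compute the minimal polynomial of γ. From γ = √263 + √299: γ^2 = 263 + 2√(78637) + 299 = 562 + 2√(78637), so γ^2 - 562 = 2√(78637); squaring, (γ^2 - 562)^2 = 4·78637, i.e. γ^4 - 1124γ^2 + 315844 - 314548 = 0, i.e. γ^4 - 1124γ^2 + 1296 = 0. So γ is a root of x^4 - 1124x^2 + 1296. This polynomial is irreducible over Q: it has no rational root (each ±√263 ± √299 is irrational), and any factorization into two quadratics over Q would force √(78637) ∈ Q (pairing opposite roots) or √263, √299 ∈ Q (other pairings), all impossible. Hence [Q(γ):Q] = 4 = [Q(√263, √299):Q], so Q(γ) = Q(√263, √299).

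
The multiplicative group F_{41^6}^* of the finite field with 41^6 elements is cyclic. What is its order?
|F_{41^6}^*| = 4750104240

F_{41^6} has 41^6 = 4750104241 elements; its multiplicative group consists of all nonzero elements, so |F_{41^6}^*| = 4750104241 - 1 = 4750104240. (It is cyclic since any finite subgroup of the multiplicative group of a field is cyclic.)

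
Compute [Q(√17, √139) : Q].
[Q(√17, √139) : Q] = 4

[Q(√17):Q] = 2 (min poly x^2 - 17, irreducible since 17 is squarefree > 1). For the top step, suppose √139 ∈ Q(√17), say √139 = c + d√17 with c, d ∈ Q. Squaring: 139 = c^2 + 17d^2 + 2cd√17. Since √17 ∉ Q this forces 2cd = 0. If d = 0 then √139 = c ∈ Q, contradicting 139 squarefree > 1. If c = 0 then 139 = 17d^2, so 17·139 = (17d)^2 is a perfect square in Q — but 17·139 = 2363 is not a perfect square (since 17 and 139 are distinct squarefree integers). Contradiction. Hence √139 ∉ Q(√17), so x^2 - 139 stays irreducible over Q(√17) and [Q(√17, √139) : Q(√17)] = 2. By the tower law, [Q(√17, √139) : Q] = 2 · 2 = 4.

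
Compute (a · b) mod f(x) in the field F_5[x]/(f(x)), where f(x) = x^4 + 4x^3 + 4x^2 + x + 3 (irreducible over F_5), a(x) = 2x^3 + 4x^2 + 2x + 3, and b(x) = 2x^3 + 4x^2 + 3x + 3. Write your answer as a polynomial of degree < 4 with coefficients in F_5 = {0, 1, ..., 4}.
a · b ≡ 3x^3 + 3x^2 + 4 (mod f(x))

Multiply in F_5[x]: a(x)·b(x) = (2x^3 + 4x^2 + 2x + 3)·(2x^3 + 4x^2 + 3x + 3) = 4x^6 + x^5 + x^4 + 2x^3 + 4. This has degree ≥ 4, so divide by f(x) over F_5: 4x^6 + x^5 + x^4 + 2x^3 + 4 = (4x^2)·(x^4 + 4x^3 + 4x^2 + x + 3) + (3x^3 + 3x^2 + 4). Hence a·b ≡ 3x^3 + 3x^2 + 4 (mod f). (F_5[x]/(f) is a field with 5^4 = 625 elements since f is irreducible of degree 4.)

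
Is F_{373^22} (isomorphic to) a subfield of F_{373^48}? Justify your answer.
No: F_{373^22} is not a subfield of F_{373^48}

F_{p^m} embeds in F_{p^n} iff m | n. Here 22 ∤ 48 (since 48 = 2·22 + 4 with remainder 4 ≠ 0), so F_{373^22} is not a subfield of F_{373^48}. Equivalently: if it were, the tower law would give 22 = [F_{373^22}:F_373] dividing [F_{373^48}:F_373] = 48, contradiction.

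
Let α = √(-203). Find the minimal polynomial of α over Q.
m_α(x) = x^2 + 203

α satisfies α^2 + 203 = 0, so x^2 + 203 annihilates α. Since d = -203 is squarefree and ≠ 1, it is not a perfect square in Q, so x^2 + 203 has no rational root and is therefore irreducible over Q (a degree-2 polynomial over a field is irreducible iff it has no root). Hence m_α(x) = x^2 + 203.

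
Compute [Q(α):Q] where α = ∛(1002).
[Q(α):Q] = 3

The minimal polynomial of α is x^3 - 1002, irreducible over Q since 1002 is not a perfect cube (so x^3 - 1002 has no rational root). Hence [Q(α):Q] = deg(m_α) = 3.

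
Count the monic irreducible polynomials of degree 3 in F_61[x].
There are 75640 monic irreducible polynomials of degree 3 over F_61

Each element of F_{61^3} that lies in no proper subfield is a root of exactly one monic irreducible of degree 3 over F_61, and each such polynomial has 3 distinct roots in F_{61^3}. By Möbius inversion the count is N_61(3) = (1/3) Σ_{d|3} μ(3/d) · 61^d = (1/3)(μ(3)·61^1 + μ(1)·61^3) = 226920/3 = 75640.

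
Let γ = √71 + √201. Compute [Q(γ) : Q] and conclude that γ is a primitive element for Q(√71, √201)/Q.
[Q(γ) : Q] = 4 (equivalently, Q(γ) = Q(√71, √201))

Obviously Q(γ) ⊆ Q(√71, √201), and [Q(√71, √201):Q] = 4 (since 71, 201 are distinct squarefree integers > 1 with 14271 not a perfect square). To show equality we compute the minimal polynomial of γ. From γ = √71 + √201: γ^2 = 71 + 2√(14271) + 201 = 272 + 2√(14271), so γ^2 - 272 = 2√(14271); squaring, (γ^2 - 272)^2 = 4·14271, i.e. γ^4 - 544γ^2 + 73984 - 57084 = 0, i.e. γ^4 - 544γ^2 + 16900 = 0. So γ is a root of x^4 - 544x^2 + 16900. This polynomial is irreducible over Q: it has no rational root (each ±√71 ± √201 is irrational), and any factorization into two quadratics over Q would force √(14271) ∈ Q (pairing opposite roots) or √71, √201 ∈ Q (other pairings), all impossible. Hence [Q(γ):Q] = 4 = [Q(√71, √201):Q], so Q(γ) = Q(√71, √201).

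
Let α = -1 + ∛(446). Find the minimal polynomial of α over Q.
m_α(x) = x^3 + 3x^2 + 3x - 445

Set β = α + 1 = ∛(446), so β^3 = 446. Then (α + 1)^3 - 446 = 0, i.e. α is a root of g(x) = (x + 1)^3 - 446 = x^3 + 3x^2 + 3x - 445. Since g(x) = h(x + 1) where h(x) = x^3 - 446, and h is irreducible over Q (because 446 is not a perfect cube, so h has no rational root, and a monic cubic with no rational root is irreducible), g is also irreducible (irreducibility is preserved under the substitution x → x + 1). Hence m_α(x) = x^3 + 3x^2 + 3x - 445.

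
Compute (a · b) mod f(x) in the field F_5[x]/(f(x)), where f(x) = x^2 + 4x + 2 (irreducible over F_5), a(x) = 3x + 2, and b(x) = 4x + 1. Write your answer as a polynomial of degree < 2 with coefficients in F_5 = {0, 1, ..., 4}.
a · b ≡ 3x + 3 (mod f(x))

Multiply in F_5[x]: a(x)·b(x) = (3x + 2)·(4x + 1) = 2x^2 + x + 2. This has degree ≥ 2, so divide by f(x) over F_5: 2x^2 + x + 2 = (2)·(x^2 + 4x + 2) + (3x + 3). Hence a·b ≡ 3x + 3 (mod f). (F_5[x]/(f) is a field with 5^2 = 25 elements since f is irreducible of degree 2.)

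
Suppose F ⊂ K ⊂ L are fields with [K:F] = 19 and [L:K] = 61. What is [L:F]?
[L:F] = 1159

The tower law says that for any tower of field extensions F ⊂ K ⊂ L with finite degrees, [L:F] = [L:K] · [K:F]. Here this gives [L:F] = 61 · 19 = 1159.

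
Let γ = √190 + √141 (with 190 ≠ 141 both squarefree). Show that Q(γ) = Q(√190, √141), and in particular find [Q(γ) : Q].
[Q(γ) : Q] = 4 (equivalently, Q(γ) = Q(√190, √141))

Obviously Q(γ) ⊆ Q(√190, √141), and [Q(√190, √141):Q] = 4 (since 190, 141 are distinct squarefree integers > 1 with 26790 not a perfect square). To show equality we compute the minimal polynomial of γ. From γ = √190 + √141: γ^2 = 190 + 2√(26790) + 141 = 331 + 2√(26790), so γ^2 - 331 = 2√(26790); squaring, (γ^2 - 331)^2 = 4·26790, i.e. γ^4 - 662γ^2 + 109561 - 107160 = 0, i.e. γ^4 - 662γ^2 + 2401 = 0. So γ is a root of x^4 - 662x^2 + 2401. This polynomial is irreducible over Q: it has no rational root (each ±√190 ± √141 is irrational), and any factorization into two quadratics over Q would force √(26790) ∈ Q (pairing opposite roots) or √190, √141 ∈ Q (other pairings), all impossible. Hence [Q(γ):Q] = 4 = [Q(√190, √141):Q], so Q(γ) = Q(√190, √141).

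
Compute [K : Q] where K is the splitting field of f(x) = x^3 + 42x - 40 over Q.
[K : Q] = 6

By the rational root test, any rational root of the monic integer polynomial f(x) = x^3 + 42x - 40 must be an integer dividing the constant term -40, i.e. one of ±{1, 2, 4, 5, 8, 10, 20, 40}. Evaluating: f(1) = 3, f(-1) = -83, f(2) = 52, f(-2) = -132, f(4) = 192, f(-4) = -272, f(5) = 295, f(-5) = -375, f(8) = 808, f(-8) = -888, f(10) = 1380, f(-10) = -1460, f(20) = 8800, f(-20) = -8880, f(40) = 65640, f(-40) = -65720; none is 0, so f has no rational root and is therefore irreducible over Q (a cubic with no linear factor over a field is irreducible). For an irreducible cubic, the Galois group is A_3 or S_3 according as the discriminant disc(f) = -4a^3 - 27b^2 = -4·(42)^3 - 27·(-40)^2 = -339552 is or is not a square in Q. Here disc(f) = -339552 is not a perfect square in Q, so the Galois group of f over Q is not contained in A_3 and must be all of S_3. The splitting field has degree |S_3| = 6 over Q, so [K : Q] = 6.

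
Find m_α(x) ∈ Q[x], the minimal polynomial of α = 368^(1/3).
m_α(x) = x^3 - 368

α satisfies α^3 = 368, so x^3 - 368 annihilates α. By the rational root test, a rational root p/q (in lowest terms) of x^3 - 368 would satisfy p^3 = 368 q^3, forcing q = 1 and p^3 = 368; but 368 is not a perfect cube, contradiction. A monic cubic over Q with no rational root is irreducible (any nontrivial factorization would include a linear factor). Hence x^3 - 368 is the minimal polynomial of α, and in particular [Q(α):Q] = 3.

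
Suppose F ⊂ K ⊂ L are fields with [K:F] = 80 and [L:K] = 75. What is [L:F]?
[L:F] = 6000

The tower law says that for any tower of field extensions F ⊂ K ⊂ L with finite degrees, [L:F] = [L:K] · [K:F]. Here this gives [L:F] = 75 · 80 = 6000.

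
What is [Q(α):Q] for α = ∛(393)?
[Q(α):Q] = 3

The minimal polynomial of α is x^3 - 393, irreducible over Q since 393 is not a perfect cube (so x^3 - 393 has no rational root). Hence [Q(α):Q] = deg(m_α) = 3.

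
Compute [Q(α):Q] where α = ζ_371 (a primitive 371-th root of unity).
[Q(α):Q] = 312

The minimal polynomial of ζ_371 over Q is the 371-th cyclotomic polynomial Φ_371(x), which is irreducible over Q and has degree φ(371) = 312. Hence [Q(α):Q] = φ(371) = 312.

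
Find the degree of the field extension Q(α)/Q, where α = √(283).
[Q(α):Q] = 2

[Q(α):Q] equals the degree of the minimal polynomial of α. Here α^2 = 283 and x^2 - 283 is irreducible (d = 283 is squarefree, ≠ 1, hence not a square), so deg(m_α) = 2. Thus [Q(α):Q] = 2.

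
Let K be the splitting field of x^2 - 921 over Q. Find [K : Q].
[K : Q] = 2

f(x) = x^2 - 921 factors as (x - √921)(x + √921). The splitting field is K = Q(√921). Since 921 is squarefree and > 1, it is not a perfect square, so x^2 - 921 is irreducible over Q and [Q(√921) : Q] = 2. Hence [K : Q] = 2.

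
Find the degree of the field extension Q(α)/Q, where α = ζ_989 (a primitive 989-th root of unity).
[Q(α):Q] = 924

The minimal polynomial of ζ_989 over Q is the 989-th cyclotomic polynomial Φ_989(x), which is irreducible over Q and has degree φ(989) = 924. Hence [Q(α):Q] = φ(989) = 924.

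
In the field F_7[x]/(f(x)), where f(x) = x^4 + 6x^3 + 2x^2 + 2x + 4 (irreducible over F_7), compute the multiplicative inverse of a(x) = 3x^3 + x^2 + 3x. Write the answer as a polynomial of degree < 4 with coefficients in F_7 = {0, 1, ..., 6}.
a(x)^(-1) ≡ 2x^3 + 5x^2 + 6x + 6 (mod f(x))

Since f is irreducible over F_7, F_7[x]/(f) is a field and a(x) ≠ 0 has an inverse. Apply the extended Euclidean algorithm to f(x) and a(x) in F_7[x]: f(x) = (5x + 5)·a(x) + (3x^2 + x + 4);  a(x) = (x)·(3x^2 + x + 4) + (6x);  (3x^2 + x + 4) = (4x + 6)·(6x) + (4). The last nonzero remainder is the constant 4 = gcd(f, a) in F_7. Back-substituting through the division chain expresses 4 = s(x)·a(x) + t(x)·f(x) with s(x) ≡ x^3 + 6x^2 + 3x + 3 (mod f), so (x^3 + 6x^2 + 3x + 3)·a(x) ≡ 4 (mod f). Multiplying by 4^(-1) ≡ 2 in F_7 gives a(x)^(-1) ≡ 2·(x^3 + 6x^2 + 3x + 3) ≡ 2x^3 + 5x^2 + 6x + 6 (mod f). Check: (3x^3 + x^2 + 3x)·(2x^3 + 5x^2 + 6x + 6) = 6x^6 + 3x^5 + x^4 + 4x^3 + 3x^2 + 4x ≡ 1 (mod x^4 + 6x^3 + 2x^2 + 2x + 4).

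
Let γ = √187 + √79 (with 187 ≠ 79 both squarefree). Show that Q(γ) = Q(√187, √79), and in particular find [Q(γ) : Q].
[Q(γ) : Q] = 4 (equivalently, Q(γ) = Q(√187, √79))

Obviously Q(γ) ⊆ Q(√187, √79), and [Q(√187, √79):Q] = 4 (since 187, 79 are distinct squarefree integers > 1 with 14773 not a perfect square). To show equality we compute the minimal polynomial of γ. From γ = √187 + √79: γ^2 = 187 + 2√(14773) + 79 = 266 + 2√(14773), so γ^2 - 266 = 2√(14773); squaring, (γ^2 - 266)^2 = 4·14773, i.e. γ^4 - 532γ^2 + 70756 - 59092 = 0, i.e. γ^4 - 532γ^2 + 11664 = 0. So γ is a root of x^4 - 532x^2 + 11664. This polynomial is irreducible over Q: it has no rational root (each ±√187 ± √79 is irrational), and any factorization into two quadratics over Q would force √(14773) ∈ Q (pairing opposite roots) or √187, √79 ∈ Q (other pairings), all impossible. Hence [Q(γ):Q] = 4 = [Q(√187, √79):Q], so Q(γ) = Q(√187, √79).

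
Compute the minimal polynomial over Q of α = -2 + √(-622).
m_α(x) = x^2 + 4x + 626

From α + 2 = √(-622), squaring gives (α + 2)^2 = -622, i.e. α^2 + 4α + 4 = -622, so α^2 + 4α + 626 = 0. The discriminant of x^2 + 4x + 626 is (4)^2 - 4·(626) = 16 - 2504 = -2488, and 4·(-622) is not a perfect square in Q since -622 is squarefree and ≠ 1. Hence x^2 + 4x + 626 is irreducible over Q and is the minimal polynomial of α.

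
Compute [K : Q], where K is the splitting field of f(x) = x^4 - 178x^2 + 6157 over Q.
[K : Q] = 4

Solving the quadratic in x^2: x^2 = (178 ± √(178^2 - 4·6157))/2 = (178 ± √7056)/2 = (178 ± 84)/2, giving x^2 = 131 or x^2 = 47. So f(x) = (x^2 - 131)(x^2 - 47) and the roots of f are ±√131, ±√47. Hence the splitting field is K = Q(√131, √47). Since 131 and 47 are distinct squarefree integers > 1, their product 6157 is not a perfect square, so √47 ∉ Q(√131). By the tower law [K:Q] = [Q(√131,√47):Q(√131)] · [Q(√131):Q] = 2 · 2 = 4.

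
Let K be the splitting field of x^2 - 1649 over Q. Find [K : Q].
[K : Q] = 2

f(x) = x^2 - 1649 factors as (x - √1649)(x + √1649). The splitting field is K = Q(√1649). Since 1649 is squarefree and > 1, it is not a perfect square, so x^2 - 1649 is irreducible over Q and [Q(√1649) : Q] = 2. Hence [K : Q] = 2.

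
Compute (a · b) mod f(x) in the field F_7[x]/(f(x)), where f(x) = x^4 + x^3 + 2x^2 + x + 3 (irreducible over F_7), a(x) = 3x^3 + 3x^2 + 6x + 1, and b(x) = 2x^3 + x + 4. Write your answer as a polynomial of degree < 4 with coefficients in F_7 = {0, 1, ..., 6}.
a · b ≡ x^3 + x^2 + x + 2 (mod f(x))

Multiply in F_7[x]: a(x)·b(x) = (3x^3 + 3x^2 + 6x + 1)·(2x^3 + x + 4) = 6x^6 + 6x^5 + x^4 + 3x^3 + 4x^2 + 4x + 4. This has degree ≥ 4, so divide by f(x) over F_7: 6x^6 + 6x^5 + x^4 + 3x^3 + 4x^2 + 4x + 4 = (6x^2 + 3)·(x^4 + x^3 + 2x^2 + x + 3) + (x^3 + x^2 + x + 2). Hence a·b ≡ x^3 + x^2 + x + 2 (mod f). (F_7[x]/(f) is a field with 7^4 = 2401 elements since f is irreducible of degree 4.)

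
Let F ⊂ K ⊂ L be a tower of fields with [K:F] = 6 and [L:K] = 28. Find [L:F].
[L:F] = 168

The tower law says that for any tower of field extensions F ⊂ K ⊂ L with finite degrees, [L:F] = [L:K] · [K:F]. Here this gives [L:F] = 28 · 6 = 168.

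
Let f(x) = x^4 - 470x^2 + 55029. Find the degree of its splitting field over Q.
[K : Q] = 4

Solving the quadratic in x^2: x^2 = (470 ± √(470^2 - 4·55029))/2 = (470 ± √784)/2 = (470 ± 28)/2, giving x^2 = 221 or x^2 = 249. So f(x) = (x^2 - 221)(x^2 - 249) and the roots of f are ±√221, ±√249. Hence the splitting field is K = Q(√221, √249). Since 221 and 249 are distinct squarefree integers > 1, their product 55029 is not a perfect square, so √249 ∉ Q(√221). By the tower law [K:Q] = [Q(√221,√249):Q(√221)] · [Q(√221):Q] = 2 · 2 = 4.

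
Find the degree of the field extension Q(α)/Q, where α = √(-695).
[Q(α):Q] = 2

[Q(α):Q] equals the degree of the minimal polynomial of α. Here α^2 = -695 and x^2 + 695 is irreducible (d = -695 is squarefree, ≠ 1, hence not a square), so deg(m_α) = 2. Thus [Q(α):Q] = 2.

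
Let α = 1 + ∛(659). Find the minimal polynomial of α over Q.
m_α(x) = x^3 - 3x^2 + 3x - 660

Set β = α - 1 = ∛(659), so β^3 = 659. Then (α - 1)^3 - 659 = 0, i.e. α is a root of g(x) = (x - 1)^3 - 659 = x^3 - 3x^2 + 3x - 660. Since g(x) = h(x - 1) where h(x) = x^3 - 659, and h is irreducible over Q (because 659 is not a perfect cube, so h has no rational root, and a monic cubic with no rational root is irreducible), g is also irreducible (irreducibility is preserved under the substitution x → x - 1). Hence m_α(x) = x^3 - 3x^2 + 3x - 660.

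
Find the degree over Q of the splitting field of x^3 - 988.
[K : Q] = 6

The roots of x^3 - 988 are ∛988, ω∛988, ω^2∛988 where ω = e^(2πi/3) is a primitive cube root of unity, so K = Q(∛988, ω). Now [Q(∛988):Q] = 3 (since 988 is not a perfect cube, x^3 - 988 is irreducible) and [Q(ω):Q] = 2. Both 2 and 3 divide [K:Q], and [K:Q] ≤ 3·2 = 6, so [K:Q] = 6. (Equivalently: Q(∛988) ⊂ R but ω ∉ R, so [K : Q(∛988)] = 2.)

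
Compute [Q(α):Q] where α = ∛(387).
[Q(α):Q] = 3

The minimal polynomial of α is x^3 - 387, irreducible over Q since 387 is not a perfect cube (so x^3 - 387 has no rational root). Hence [Q(α):Q] = deg(m_α) = 3.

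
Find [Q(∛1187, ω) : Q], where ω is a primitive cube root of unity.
[Q(∛1187, ω) : Q] = 6

[Q(∛1187):Q] = 3 (min poly x^3 - 1187, irreducible since 1187 is not a perfect cube). [Q(ω):Q] = 2 (min poly x^2 + x + 1). Since Q(∛1187) ⊂ R and ω ∉ R, we have ω ∉ Q(∛1187), so x^2 + x + 1 remains irreducible over Q(∛1187) and [Q(∛1187, ω) : Q(∛1187)] = 2. By the tower law, [Q(∛1187, ω) : Q] = 3 · 2 = 6. (In fact Q(∛1187, ω) is the splitting field of x^3 - 1187 over Q.)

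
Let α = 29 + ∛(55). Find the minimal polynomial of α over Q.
m_α(x) = x^3 - 87x^2 + 2523x - 24444

Set β = α - 29 = ∛(55), so β^3 = 55. Then (α - 29)^3 - 55 = 0, i.e. α is a root of g(x) = (x - 29)^3 - 55 = x^3 - 87x^2 + 2523x - 24444. Since g(x) = h(x - 29) where h(x) = x^3 - 55, and h is irreducible over Q (because 55 is not a perfect cube, so h has no rational root, and a monic cubic with no rational root is irreducible), g is also irreducible (irreducibility is preserved under the substitution x → x - 29). Hence m_α(x) = x^3 - 87x^2 + 2523x - 24444.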